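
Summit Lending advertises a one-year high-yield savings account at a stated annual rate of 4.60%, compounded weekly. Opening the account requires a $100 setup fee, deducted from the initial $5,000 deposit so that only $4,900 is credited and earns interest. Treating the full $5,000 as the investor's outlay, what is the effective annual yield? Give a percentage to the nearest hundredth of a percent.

Value after one year: 4,900 × (1 + 0.0460/52)^52 = 4,900 × 1.047053 = $5,130.56.
Effective yield on the $5,000 outlay: 5,130.56 / 5,000 − 1 = 0.026112 = 2.61%.

2.61%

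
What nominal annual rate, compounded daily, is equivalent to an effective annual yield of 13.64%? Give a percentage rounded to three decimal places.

(1 + r/365)^365 − 1 = 0.1364, so 1 + r/365 = 1.1364^(1/365).
r/365 = 0.000350, so r = 0.127888 = 12.789%.

12.789%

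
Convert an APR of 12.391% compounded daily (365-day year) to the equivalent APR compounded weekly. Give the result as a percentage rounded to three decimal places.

EAR = (1 + 0.12391/365)^365 − 1 = 0.131890.
Solve (1 + r/52)^52 = 1.131890: r/52 = 1.131890^(1/52) − 1 = 0.002385, so r = 0.124037 = 12.404%.

12.404%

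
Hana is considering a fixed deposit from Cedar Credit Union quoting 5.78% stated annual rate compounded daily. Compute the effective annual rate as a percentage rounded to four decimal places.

5.9498%

EAR = (1 + 0.0578/365)^365 − 1.
= 1.059498 − 1 = 5.9498%.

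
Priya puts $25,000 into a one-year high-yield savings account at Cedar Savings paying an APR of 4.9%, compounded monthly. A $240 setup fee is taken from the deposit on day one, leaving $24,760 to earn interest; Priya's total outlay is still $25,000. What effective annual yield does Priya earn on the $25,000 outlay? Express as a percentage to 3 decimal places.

Value after one year: 24,760 × (1 + 0.049/12)^12 = 24,760 × 1.050116 = $26,000.86.
Effective yield on the $25,000 outlay: 26,000.86 / 25,000 − 1 = 0.040034 = 4.003%.

4.003%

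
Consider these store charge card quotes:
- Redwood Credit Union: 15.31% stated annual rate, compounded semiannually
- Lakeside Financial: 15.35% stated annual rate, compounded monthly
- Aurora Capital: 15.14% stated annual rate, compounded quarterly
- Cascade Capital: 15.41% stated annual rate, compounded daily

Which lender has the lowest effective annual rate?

Redwood Credit Union

Redwood Credit Union: (1 + 0.1531/2)^2 − 1 = 15.896%
Lakeside Financial: (1 + 0.1535/12)^12 − 1 = 16.477%
Aurora Capital: (1 + 0.1514/4)^4 − 1 = 16.021%
Cascade Capital: (1 + 0.1541/365)^365 − 1 = 16.657%
The lowest effective annual rate is Redwood Credit Union at 15.896%.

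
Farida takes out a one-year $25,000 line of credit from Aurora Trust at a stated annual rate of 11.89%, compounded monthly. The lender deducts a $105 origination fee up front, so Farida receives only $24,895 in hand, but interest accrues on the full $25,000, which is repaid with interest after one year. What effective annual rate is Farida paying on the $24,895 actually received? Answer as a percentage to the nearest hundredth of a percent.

13.03%

Amount owed after one year: 25,000 × (1 + 0.1189/12)^12 = 25,000 × 1.125598 = $28,139.96.
Effective rate on net proceeds: 28,139.96 / 24,895 − 1 = 0.130346 = 13.03%.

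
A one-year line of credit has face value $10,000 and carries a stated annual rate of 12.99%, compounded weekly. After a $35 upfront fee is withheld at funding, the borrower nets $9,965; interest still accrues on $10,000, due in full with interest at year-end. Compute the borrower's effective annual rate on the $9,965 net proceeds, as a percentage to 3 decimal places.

Amount owed after one year: 10,000 × (1 + 0.1299/52)^52 = 10,000 × 1.138530 = $11,385.30.
Effective rate on net proceeds: 11,385.30 / 9,965 − 1 = 0.142529 = 14.253%.

14.253%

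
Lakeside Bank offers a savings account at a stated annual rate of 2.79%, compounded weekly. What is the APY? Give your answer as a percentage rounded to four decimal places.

2.8285%

EAR = (1 + 0.0279/52)^52 − 1.
= (1 + 0.000537)^52 − 1 = 1.028285 − 1 = 2.8285%.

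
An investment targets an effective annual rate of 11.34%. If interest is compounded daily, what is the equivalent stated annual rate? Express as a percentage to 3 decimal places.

10.743%

(1 + r/365)^365 − 1 = 0.1134, so 1 + r/365 = 1.1134^(1/365).
r/365 = 0.000294, so r = 0.107434 = 10.743%.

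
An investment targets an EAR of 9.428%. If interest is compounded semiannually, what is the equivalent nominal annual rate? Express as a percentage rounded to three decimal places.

9.216%

(1 + r/2)^2 − 1 = 0.09428, so 1 + r/2 = 1.09428^(1/2).
r/2 = 0.046078, so r = 0.092157 = 9.216%.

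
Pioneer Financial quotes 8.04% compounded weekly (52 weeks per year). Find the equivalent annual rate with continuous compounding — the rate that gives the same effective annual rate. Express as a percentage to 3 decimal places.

EAR = (1 + 0.0804/52)^52 − 1 = 0.083653.
Equivalent continuous rate: r = ln(1 + 0.083653) = 0.080338 = 8.034%.

8.034%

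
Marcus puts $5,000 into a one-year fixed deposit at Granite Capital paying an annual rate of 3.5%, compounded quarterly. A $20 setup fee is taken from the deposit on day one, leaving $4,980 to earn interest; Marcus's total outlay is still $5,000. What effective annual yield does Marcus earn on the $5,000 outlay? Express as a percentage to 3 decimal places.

Value after one year: 4,980 × (1 + 0.035/4)^4 = 4,980 × 1.035462 = $5,156.60.
Effective yield on the $5,000 outlay: 5,156.60 / 5,000 − 1 = 0.031320 = 3.132%.

3.132%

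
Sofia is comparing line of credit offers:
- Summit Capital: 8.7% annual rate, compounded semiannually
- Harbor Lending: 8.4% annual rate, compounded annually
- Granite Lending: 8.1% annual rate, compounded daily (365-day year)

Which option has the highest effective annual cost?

Summit Capital

Summit Capital: (1 + 0.087/2)^2 − 1 = 8.889%
Harbor Lending: compounded annually, EAR = 8.400%
Granite Lending: (1 + 0.081/365)^365 − 1 = 8.436%
The highest effective annual rate is Summit Capital at 8.889%.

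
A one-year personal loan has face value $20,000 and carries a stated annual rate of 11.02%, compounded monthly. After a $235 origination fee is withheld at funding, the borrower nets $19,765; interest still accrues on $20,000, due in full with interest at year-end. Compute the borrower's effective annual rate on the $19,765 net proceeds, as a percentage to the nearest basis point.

12.92%

Amount owed after one year: 20,000 × (1 + 0.1102/12)^12 = 20,000 × 1.115940 = $22,318.80.
Effective rate on net proceeds: 22,318.80 / 19,765 − 1 = 0.129208 = 12.92%.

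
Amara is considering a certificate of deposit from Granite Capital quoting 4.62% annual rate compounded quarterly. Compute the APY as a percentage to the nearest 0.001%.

4.701%

EAR = (1 + 0.0462/4)^4 − 1.
= (1 + 0.011550)^4 − 1 = 1.047007 − 1 = 4.701%.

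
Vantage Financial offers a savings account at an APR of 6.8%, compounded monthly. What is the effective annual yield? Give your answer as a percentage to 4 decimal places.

EAR = (1 + 0.068/12)^12 − 1.
= 1.070160 − 1 = 7.0160%.

7.0160%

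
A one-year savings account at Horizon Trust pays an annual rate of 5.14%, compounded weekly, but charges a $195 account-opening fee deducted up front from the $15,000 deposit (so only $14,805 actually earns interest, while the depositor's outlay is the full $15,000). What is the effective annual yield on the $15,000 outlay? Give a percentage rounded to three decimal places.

3.903%

Value after one year: 14,805 × (1 + 0.0514/52)^52 = 14,805 × 1.052717 = $15,585.48.
Effective yield on the $15,000 outlay: 15,585.48 / 15,000 − 1 = 0.039032 = 3.903%.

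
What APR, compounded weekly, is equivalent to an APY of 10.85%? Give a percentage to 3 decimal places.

(1 + r/52)^52 − 1 = 0.1085, so 1 + r/52 = 1.1085^(1/52).
r/52 = 0.001983, so r = 0.103110 = 10.311%.

10.311%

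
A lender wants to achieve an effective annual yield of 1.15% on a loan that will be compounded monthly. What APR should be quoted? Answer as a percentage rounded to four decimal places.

1.1440%

(1 + r/12)^12 − 1 = 0.0115, so 1 + r/12 = 1.0115^(1/12).
r/12 = 0.000953, so r = 0.011440 = 1.1440%.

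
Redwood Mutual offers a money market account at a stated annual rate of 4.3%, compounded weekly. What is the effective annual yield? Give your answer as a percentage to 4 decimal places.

4.3919%

EAR = (1 + 0.043/52)^52 − 1.
= (1 + 0.000827)^52 − 1 = 1.043919 − 1 = 4.3919%.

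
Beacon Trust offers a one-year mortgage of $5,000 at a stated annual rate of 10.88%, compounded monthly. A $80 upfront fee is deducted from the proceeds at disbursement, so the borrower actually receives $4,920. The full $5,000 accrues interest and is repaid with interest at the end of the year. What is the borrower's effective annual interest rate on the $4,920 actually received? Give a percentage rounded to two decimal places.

Amount owed after one year: 5,000 × (1 + 0.1088/12)^12 = 5,000 × 1.114393 = $5,571.96.
Effective rate on net proceeds: 5,571.96 / 4,920 − 1 = 0.132513 = 13.25%.

13.25%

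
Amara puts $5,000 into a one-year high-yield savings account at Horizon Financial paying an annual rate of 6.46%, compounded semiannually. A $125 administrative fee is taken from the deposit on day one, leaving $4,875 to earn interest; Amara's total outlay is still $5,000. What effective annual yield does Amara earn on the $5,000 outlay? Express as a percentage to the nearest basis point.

3.90%

Value after one year: 4,875 × (1 + 0.0646/2)^2 = 4,875 × 1.065643 = $5,195.01.
Effective yield on the $5,000 outlay: 5,195.01 / 5,000 − 1 = 0.039002 = 3.90%.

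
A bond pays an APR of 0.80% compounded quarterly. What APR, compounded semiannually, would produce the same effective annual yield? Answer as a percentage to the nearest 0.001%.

EAR = (1 + 0.0080/4)^4 − 1 = 0.008024.
Solve (1 + r/2)^2 = 1.008024: r/2 = 1.008024^(1/2) − 1 = 0.004004, so r = 0.008008 = 0.801%.

0.801%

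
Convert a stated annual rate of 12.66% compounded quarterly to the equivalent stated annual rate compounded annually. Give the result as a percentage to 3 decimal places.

EAR = (1 + 0.1266/4)^4 − 1 = 0.132738.
Compounded annually, the equivalent nominal rate is the EAR itself: 13.274%.

13.274%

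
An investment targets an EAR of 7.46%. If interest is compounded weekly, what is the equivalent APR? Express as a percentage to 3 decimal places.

(1 + r/52)^52 − 1 = 0.0746, so 1 + r/52 = 1.0746^(1/52).
r/52 = 0.001385, so r = 0.071998 = 7.200%.

7.200%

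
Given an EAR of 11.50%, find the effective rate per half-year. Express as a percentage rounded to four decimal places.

5.5936%

The per-half-year rate i satisfies (1 + i)^2 = 1 + 0.1150.
i = 1.1150^(1/2) − 1 = 0.0559356 = 5.5936%.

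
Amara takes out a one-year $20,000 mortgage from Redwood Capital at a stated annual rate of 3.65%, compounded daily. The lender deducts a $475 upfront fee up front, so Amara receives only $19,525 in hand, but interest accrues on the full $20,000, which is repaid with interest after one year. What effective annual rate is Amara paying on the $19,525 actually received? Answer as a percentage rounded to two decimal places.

Amount owed after one year: 20,000 × (1 + 0.0365/365)^365 = 20,000 × 1.037172 = $20,743.45.
Effective rate on net proceeds: 20,743.45 / 19,525 − 1 = 0.062405 = 6.24%.

6.24%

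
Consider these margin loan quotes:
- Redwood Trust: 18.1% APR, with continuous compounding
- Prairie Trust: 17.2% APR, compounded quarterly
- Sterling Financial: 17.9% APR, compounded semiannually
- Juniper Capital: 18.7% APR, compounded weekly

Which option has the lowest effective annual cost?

Redwood Trust: e^0.181 − 1 = 19.842%
Prairie Trust: (1 + 0.172/4)^4 − 1 = 18.342%
Sterling Financial: (1 + 0.179/2)^2 − 1 = 18.701%
Juniper Capital: (1 + 0.187/52)^52 − 1 = 20.522%
The lowest effective annual rate is Prairie Trust at 18.342%.

Prairie Trust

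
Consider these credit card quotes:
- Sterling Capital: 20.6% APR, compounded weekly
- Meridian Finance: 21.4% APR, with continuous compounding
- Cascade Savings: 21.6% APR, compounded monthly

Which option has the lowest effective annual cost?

Sterling Capital: (1 + 0.206/52)^52 − 1 = 22.825%
Meridian Finance: e^0.214 − 1 = 23.862%
Cascade Savings: (1 + 0.216/12)^12 − 1 = 23.872%
The lowest effective annual rate is Sterling Capital at 22.825%.

Sterling Capital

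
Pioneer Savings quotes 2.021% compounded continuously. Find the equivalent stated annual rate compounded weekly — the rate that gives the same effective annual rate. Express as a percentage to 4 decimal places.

EAR under continuous compounding: e^0.02021 − 1 = 0.020416.
Solve (1 + r/52)^52 = 1.020416: r/52 = 1.020416^(1/52) − 1 = 0.000389, so r = 0.020214 = 2.0214%.

2.0214%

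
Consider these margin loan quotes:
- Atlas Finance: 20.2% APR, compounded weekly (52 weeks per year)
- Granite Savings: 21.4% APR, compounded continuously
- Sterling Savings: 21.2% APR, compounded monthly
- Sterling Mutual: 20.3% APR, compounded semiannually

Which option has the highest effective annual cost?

Atlas Finance: (1 + 0.202/52)^52 − 1 = 22.337%
Granite Savings: e^0.214 − 1 = 23.862%
Sterling Savings: (1 + 0.212/12)^12 − 1 = 23.386%
Sterling Mutual: (1 + 0.203/2)^2 − 1 = 21.330%
The highest effective annual rate is Granite Savings at 23.862%.

Granite Savings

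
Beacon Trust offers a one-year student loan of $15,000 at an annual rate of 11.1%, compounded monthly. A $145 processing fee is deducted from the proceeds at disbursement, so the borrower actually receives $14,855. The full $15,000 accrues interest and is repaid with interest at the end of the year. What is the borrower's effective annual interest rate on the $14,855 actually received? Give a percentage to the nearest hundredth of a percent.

12.77%

Amount owed after one year: 15,000 × (1 + 0.111/12)^12 = 15,000 × 1.116825 = $16,752.37.
Effective rate on net proceeds: 16,752.37 / 14,855 − 1 = 0.127726 = 12.77%.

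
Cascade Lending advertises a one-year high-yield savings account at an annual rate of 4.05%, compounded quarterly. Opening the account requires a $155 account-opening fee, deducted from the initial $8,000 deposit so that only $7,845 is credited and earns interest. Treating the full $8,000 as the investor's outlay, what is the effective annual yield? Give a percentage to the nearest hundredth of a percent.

2.09%

Value after one year: 7,845 × (1 + 0.0405/4)^4 = 7,845 × 1.041119 = $8,167.58.
Effective yield on the $8,000 outlay: 8,167.58 / 8,000 − 1 = 0.020948 = 2.09%.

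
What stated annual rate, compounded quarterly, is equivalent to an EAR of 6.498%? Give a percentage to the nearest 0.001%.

6.345%

(1 + r/4)^4 − 1 = 0.06498, so 1 + r/4 = 1.06498^(1/4).
r/4 = 0.015864, so r = 0.063454 = 6.345%.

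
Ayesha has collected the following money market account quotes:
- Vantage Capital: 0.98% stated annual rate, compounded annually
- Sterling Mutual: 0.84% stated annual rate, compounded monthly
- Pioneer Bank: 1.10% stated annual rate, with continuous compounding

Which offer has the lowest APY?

Vantage Capital: compounded annually, EAR = 0.980%
Sterling Mutual: (1 + 0.0084/12)^12 − 1 = 0.843%
Pioneer Bank: e^0.0110 − 1 = 1.106%
The lowest effective annual rate is Sterling Mutual at 0.843%.

Sterling Mutual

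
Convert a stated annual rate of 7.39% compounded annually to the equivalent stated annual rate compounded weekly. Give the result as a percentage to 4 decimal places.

Compounded annually, EAR = nominal = 0.073900.
Solve (1 + r/52)^52 = 1.073900: r/52 = 1.073900^(1/52) − 1 = 0.001372, so r = 0.071346 = 7.1346%.

7.1346%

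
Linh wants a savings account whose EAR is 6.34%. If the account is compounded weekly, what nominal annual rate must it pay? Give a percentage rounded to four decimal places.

6.1508%

(1 + r/52)^52 − 1 = 0.0634, so 1 + r/52 = 1.0634^(1/52).
r/52 = 0.001183, so r = 0.061508 = 6.1508%.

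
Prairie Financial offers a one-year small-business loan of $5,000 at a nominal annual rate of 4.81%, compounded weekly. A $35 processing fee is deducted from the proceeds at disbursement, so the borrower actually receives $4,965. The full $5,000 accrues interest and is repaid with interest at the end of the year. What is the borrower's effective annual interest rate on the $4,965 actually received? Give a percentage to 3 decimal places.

Amount owed after one year: 5,000 × (1 + 0.0481/52)^52 = 5,000 × 1.049252 = $5,246.26.
Effective rate on net proceeds: 5,246.26 / 4,965 − 1 = 0.056649 = 5.665%.

5.665%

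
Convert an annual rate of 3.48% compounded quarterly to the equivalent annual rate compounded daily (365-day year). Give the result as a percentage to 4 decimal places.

3.4651%

EAR = (1 + 0.0348/4)^4 − 1 = 0.035257.
Solve (1 + r/365)^365 = 1.035257: r/365 = 1.035257^(1/365) − 1 = 0.000095, so r = 0.034651 = 3.4651%.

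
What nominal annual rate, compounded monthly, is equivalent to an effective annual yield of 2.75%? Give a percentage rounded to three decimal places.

2.716%

(1 + r/12)^12 − 1 = 0.0275, so 1 + r/12 = 1.0275^(1/12).
r/12 = 0.002263, so r = 0.027159 = 2.716%.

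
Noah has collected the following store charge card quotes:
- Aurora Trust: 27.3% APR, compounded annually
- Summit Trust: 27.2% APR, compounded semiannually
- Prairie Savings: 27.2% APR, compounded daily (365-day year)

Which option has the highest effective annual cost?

Prairie Savings

Aurora Trust: compounded annually, EAR = 27.300%
Summit Trust: (1 + 0.272/2)^2 − 1 = 29.050%
Prairie Savings: (1 + 0.272/365)^365 − 1 = 31.245%
The highest effective annual rate is Prairie Savings at 31.245%.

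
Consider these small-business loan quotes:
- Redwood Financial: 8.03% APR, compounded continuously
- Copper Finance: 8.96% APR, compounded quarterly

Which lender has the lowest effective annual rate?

Redwood Financial

Redwood Financial: e^0.0803 − 1 = 8.361%
Copper Finance: (1 + 0.0896/4)^4 − 1 = 9.266%
The lowest effective annual rate is Redwood Financial at 8.361%.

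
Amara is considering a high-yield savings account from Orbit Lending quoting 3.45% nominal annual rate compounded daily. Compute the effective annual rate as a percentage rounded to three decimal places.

EAR = (1 + 0.0345/365)^365 − 1.
= (1 + 0.000095)^365 − 1 = 1.035100 − 1 = 3.510%.

3.510%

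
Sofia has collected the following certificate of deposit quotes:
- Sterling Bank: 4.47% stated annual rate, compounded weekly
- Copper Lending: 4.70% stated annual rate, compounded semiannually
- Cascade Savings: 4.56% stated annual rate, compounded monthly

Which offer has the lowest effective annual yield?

Sterling Bank: (1 + 0.0447/52)^52 − 1 = 4.569%
Copper Lending: (1 + 0.0470/2)^2 − 1 = 4.755%
Cascade Savings: (1 + 0.0456/12)^12 − 1 = 4.657%
The lowest effective annual rate is Sterling Bank at 4.569%.

Sterling Bank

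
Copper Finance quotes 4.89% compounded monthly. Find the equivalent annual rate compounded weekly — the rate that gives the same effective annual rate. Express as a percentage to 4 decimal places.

EAR = (1 + 0.0489/12)^12 − 1 = 0.050011.
Solve (1 + r/52)^52 = 1.050011: r/52 = 1.050011^(1/52) − 1 = 0.000939, so r = 0.048824 = 4.8824%.

4.8824%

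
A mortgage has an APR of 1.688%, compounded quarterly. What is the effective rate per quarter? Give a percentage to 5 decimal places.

0.42200%

With a nominal annual rate compounded quarterly, the periodic rate is the nominal rate divided by 4.
i = 0.01688 / 4 = 0.0042200 = 0.42200%.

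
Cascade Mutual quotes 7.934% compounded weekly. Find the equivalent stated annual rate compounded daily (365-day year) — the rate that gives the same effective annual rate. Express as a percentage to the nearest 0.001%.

EAR = (1 + 0.07934/52)^52 − 1 = 0.082507.
Solve (1 + r/365)^365 = 1.082507: r/365 = 1.082507^(1/365) − 1 = 0.000217, so r = 0.079288 = 7.929%.

7.929%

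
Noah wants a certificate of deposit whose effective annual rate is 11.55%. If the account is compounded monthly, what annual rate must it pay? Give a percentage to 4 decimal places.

10.9802%

(1 + r/12)^12 − 1 = 0.1155, so 1 + r/12 = 1.1155^(1/12).
r/12 = 0.009150, so r = 0.109802 = 10.9802%.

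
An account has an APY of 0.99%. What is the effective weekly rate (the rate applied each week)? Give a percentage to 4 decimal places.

The per-week rate i satisfies (1 + i)^52 = 1 + 0.0099.
i = 1.0099^(1/52) − 1 = 0.0001895 = 0.0189%.

0.0189%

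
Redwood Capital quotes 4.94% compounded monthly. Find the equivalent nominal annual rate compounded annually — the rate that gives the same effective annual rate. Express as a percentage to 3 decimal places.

5.053%

EAR = (1 + 0.0494/12)^12 − 1 = 0.050534.
Compounded annually, the equivalent nominal rate is the EAR itself: 5.053%.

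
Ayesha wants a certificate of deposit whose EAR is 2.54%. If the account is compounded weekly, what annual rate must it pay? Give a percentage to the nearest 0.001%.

(1 + r/52)^52 − 1 = 0.0254, so 1 + r/52 = 1.0254^(1/52).
r/52 = 0.000482, so r = 0.025089 = 2.509%.

2.509%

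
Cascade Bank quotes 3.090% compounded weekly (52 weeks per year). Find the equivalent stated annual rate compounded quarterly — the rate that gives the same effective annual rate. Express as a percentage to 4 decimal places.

3.1010%

EAR = (1 + 0.03090/52)^52 − 1 = 0.031373.
Solve (1 + r/4)^4 = 1.031373: r/4 = 1.031373^(1/4) − 1 = 0.007753, so r = 0.031010 = 3.1010%.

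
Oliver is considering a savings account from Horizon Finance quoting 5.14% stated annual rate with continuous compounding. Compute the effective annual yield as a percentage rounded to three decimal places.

With continuous compounding, EAR = e^0.0514 − 1.
e^0.0514 = 1.052744, so EAR = 0.052744 = 5.274%.

5.274%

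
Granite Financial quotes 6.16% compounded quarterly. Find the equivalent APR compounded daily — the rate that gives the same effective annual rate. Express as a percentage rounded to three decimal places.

EAR = (1 + 0.0616/4)^4 − 1 = 0.063038.
Solve (1 + r/365)^365 = 1.063038: r/365 = 1.063038^(1/365) − 1 = 0.000167, so r = 0.061136 = 6.114%.

6.114%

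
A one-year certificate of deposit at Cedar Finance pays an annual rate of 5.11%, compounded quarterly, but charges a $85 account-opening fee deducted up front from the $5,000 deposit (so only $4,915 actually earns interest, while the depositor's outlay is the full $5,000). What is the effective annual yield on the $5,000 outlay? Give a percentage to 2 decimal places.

3.42%

Value after one year: 4,915 × (1 + 0.0511/4)^4 = 4,915 × 1.052088 = $5,171.01.
Effective yield on the $5,000 outlay: 5,171.01 / 5,000 − 1 = 0.034202 = 3.42%.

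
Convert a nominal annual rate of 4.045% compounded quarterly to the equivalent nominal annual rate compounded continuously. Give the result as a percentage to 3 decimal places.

4.025%

EAR = (1 + 0.04045/4)^4 − 1 = 0.041068.
Equivalent continuous rate: r = ln(1 + 0.041068) = 0.040247 = 4.025%.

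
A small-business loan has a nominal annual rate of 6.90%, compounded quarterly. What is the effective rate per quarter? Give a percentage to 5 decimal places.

With a nominal annual rate compounded quarterly, the periodic rate is the nominal rate divided by 4.
i = 0.0690 / 4 = 0.0172500 = 1.72500%.

1.72500%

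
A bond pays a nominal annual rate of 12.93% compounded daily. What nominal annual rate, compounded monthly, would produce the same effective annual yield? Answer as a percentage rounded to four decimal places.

EAR = (1 + 0.1293/365)^365 − 1 = 0.138005.
Solve (1 + r/12)^12 = 1.138005: r/12 = 1.138005^(1/12) − 1 = 0.010831, so r = 0.129976 = 12.9976%.

12.9976%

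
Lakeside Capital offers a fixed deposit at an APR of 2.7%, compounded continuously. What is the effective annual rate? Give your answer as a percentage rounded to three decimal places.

With continuous compounding, EAR = e^0.027 − 1.
e^0.027 = 1.027368, so EAR = 0.027368 = 2.737%.

2.737%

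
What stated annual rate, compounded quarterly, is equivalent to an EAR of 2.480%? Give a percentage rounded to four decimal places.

(1 + r/4)^4 − 1 = 0.02480, so 1 + r/4 = 1.02480^(1/4).
r/4 = 0.006143, so r = 0.024573 = 2.4573%.

2.4573%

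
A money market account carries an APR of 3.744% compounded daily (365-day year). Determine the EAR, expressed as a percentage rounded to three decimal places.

3.815%

EAR = (1 + 0.03744/365)^365 − 1.
= (1 + 0.000103)^365 − 1 = 1.038148 − 1 = 3.815%.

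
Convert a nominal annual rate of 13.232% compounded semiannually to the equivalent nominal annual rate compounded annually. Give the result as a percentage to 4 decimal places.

EAR = (1 + 0.13232/2)^2 − 1 = 0.136697.
Compounded annually, the equivalent nominal rate is the EAR itself: 13.6697%.

13.6697%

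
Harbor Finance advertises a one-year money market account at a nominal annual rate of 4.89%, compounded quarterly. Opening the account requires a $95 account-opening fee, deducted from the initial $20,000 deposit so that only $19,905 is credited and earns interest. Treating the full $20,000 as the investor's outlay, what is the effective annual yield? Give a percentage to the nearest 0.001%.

4.482%

Value after one year: 19,905 × (1 + 0.0489/4)^4 = 19,905 × 1.049804 = $20,896.35.
Effective yield on the $20,000 outlay: 20,896.35 / 20,000 − 1 = 0.044817 = 4.482%.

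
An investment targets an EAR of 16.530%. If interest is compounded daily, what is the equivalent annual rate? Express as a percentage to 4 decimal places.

15.3011%

(1 + r/365)^365 − 1 = 0.16530, so 1 + r/365 = 1.16530^(1/365).
r/365 = 0.000419, so r = 0.153011 = 15.3011%.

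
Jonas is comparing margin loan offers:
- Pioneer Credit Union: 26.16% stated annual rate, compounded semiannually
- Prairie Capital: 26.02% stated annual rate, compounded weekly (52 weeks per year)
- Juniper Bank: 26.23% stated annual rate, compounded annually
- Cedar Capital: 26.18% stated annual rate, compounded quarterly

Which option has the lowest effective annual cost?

Juniper Bank

Pioneer Credit Union: (1 + 0.2616/2)^2 − 1 = 27.871%
Prairie Capital: (1 + 0.2602/52)^52 − 1 = 29.635%
Juniper Bank: compounded annually, EAR = 26.230%
Cedar Capital: (1 + 0.2618/4)^4 − 1 = 28.864%
The lowest effective annual rate is Juniper Bank at 26.230%.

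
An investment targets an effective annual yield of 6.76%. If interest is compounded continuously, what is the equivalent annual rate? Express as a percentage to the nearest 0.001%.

Continuous: nominal r satisfies e^r − 1 = 0.0676.
r = ln(1 + 0.0676) = ln(1.0676) = 0.065413 = 6.541%.

6.541%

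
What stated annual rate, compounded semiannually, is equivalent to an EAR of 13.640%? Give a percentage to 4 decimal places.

(1 + r/2)^2 − 1 = 0.13640, so 1 + r/2 = 1.13640^(1/2).
r/2 = 0.066021, so r = 0.132041 = 13.2041%.

13.2041%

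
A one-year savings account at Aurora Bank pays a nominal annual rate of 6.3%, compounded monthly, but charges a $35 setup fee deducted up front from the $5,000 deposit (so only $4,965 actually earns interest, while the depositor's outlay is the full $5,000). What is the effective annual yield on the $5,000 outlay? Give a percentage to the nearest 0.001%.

Value after one year: 4,965 × (1 + 0.063/12)^12 = 4,965 × 1.064851 = $5,286.99.
Effective yield on the $5,000 outlay: 5,286.99 / 5,000 − 1 = 0.057397 = 5.740%.

5.740%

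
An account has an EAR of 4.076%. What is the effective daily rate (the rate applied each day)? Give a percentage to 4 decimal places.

The per-day rate i satisfies (1 + i)^365 = 1 + 0.04076.
i = 1.04076^(1/365) − 1 = 0.0001095 = 0.0109%.

0.0109%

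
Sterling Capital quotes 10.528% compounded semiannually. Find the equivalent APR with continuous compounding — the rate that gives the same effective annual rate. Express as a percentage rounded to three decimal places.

10.260%

EAR = (1 + 0.10528/2)^2 − 1 = 0.108051.
Equivalent continuous rate: r = ln(1 + 0.108051) = 0.102603 = 10.260%.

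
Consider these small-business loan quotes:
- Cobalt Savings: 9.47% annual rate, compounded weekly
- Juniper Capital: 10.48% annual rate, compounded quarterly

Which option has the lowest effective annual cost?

Cobalt Savings: (1 + 0.0947/52)^52 − 1 = 9.923%
Juniper Capital: (1 + 0.1048/4)^4 − 1 = 10.899%
The lowest effective annual rate is Cobalt Savings at 9.923%.

Cobalt Savings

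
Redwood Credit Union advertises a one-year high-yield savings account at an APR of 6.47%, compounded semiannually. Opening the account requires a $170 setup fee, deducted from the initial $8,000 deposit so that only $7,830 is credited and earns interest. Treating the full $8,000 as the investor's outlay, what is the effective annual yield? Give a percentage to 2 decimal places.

Value after one year: 7,830 × (1 + 0.0647/2)^2 = 7,830 × 1.065747 = $8,344.80.
Effective yield on the $8,000 outlay: 8,344.80 / 8,000 − 1 = 0.043099 = 4.31%.

4.31%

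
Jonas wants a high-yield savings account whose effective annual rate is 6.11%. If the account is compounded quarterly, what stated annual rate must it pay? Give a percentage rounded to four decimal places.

5.9748%

(1 + r/4)^4 − 1 = 0.0611, so 1 + r/4 = 1.0611^(1/4).
r/4 = 0.014937, so r = 0.059748 = 5.9748%.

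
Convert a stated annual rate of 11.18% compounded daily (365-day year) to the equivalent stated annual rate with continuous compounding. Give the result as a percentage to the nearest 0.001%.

EAR = (1 + 0.1118/365)^365 − 1 = 0.118270.
Equivalent continuous rate: r = ln(1 + 0.118270) = 0.111783 = 11.178%.

11.178%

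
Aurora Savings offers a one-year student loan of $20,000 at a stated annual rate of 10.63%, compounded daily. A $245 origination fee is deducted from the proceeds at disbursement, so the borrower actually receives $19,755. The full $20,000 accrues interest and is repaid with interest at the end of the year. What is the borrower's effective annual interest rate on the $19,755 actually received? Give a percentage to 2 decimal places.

Amount owed after one year: 20,000 × (1 + 0.1063/365)^365 = 20,000 × 1.112138 = $22,242.77.
Effective rate on net proceeds: 22,242.77 / 19,755 − 1 = 0.125931 = 12.59%.

12.59%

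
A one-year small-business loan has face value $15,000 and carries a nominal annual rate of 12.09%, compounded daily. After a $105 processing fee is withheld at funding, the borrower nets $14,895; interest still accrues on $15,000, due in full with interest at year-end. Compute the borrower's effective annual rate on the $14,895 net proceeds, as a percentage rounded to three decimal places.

13.644%

Amount owed after one year: 15,000 × (1 + 0.1209/365)^365 = 15,000 × 1.128489 = $16,927.34.
Effective rate on net proceeds: 16,927.34 / 14,895 − 1 = 0.136445 = 13.644%.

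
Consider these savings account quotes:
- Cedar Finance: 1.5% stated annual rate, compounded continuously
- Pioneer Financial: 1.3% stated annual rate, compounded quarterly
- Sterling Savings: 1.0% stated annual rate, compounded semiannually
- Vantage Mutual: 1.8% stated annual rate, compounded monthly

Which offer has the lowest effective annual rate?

Cedar Finance: e^0.015 − 1 = 1.511%
Pioneer Financial: (1 + 0.013/4)^4 − 1 = 1.306%
Sterling Savings: (1 + 0.010/2)^2 − 1 = 1.002%
Vantage Mutual: (1 + 0.018/12)^12 − 1 = 1.815%
The lowest effective annual rate is Sterling Savings at 1.002%.

Sterling Savings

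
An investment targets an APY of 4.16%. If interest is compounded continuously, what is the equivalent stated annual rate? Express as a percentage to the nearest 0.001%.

4.076%

Continuous: nominal r satisfies e^r − 1 = 0.0416.
r = ln(1 + 0.0416) = ln(1.0416) = 0.040758 = 4.076%.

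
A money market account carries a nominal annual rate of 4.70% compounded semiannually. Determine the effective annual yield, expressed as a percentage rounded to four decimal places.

4.7552%

EAR = (1 + 0.0470/2)^2 − 1.
= 1.047552 − 1 = 4.7552%.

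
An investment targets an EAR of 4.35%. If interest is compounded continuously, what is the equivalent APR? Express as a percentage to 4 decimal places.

4.2580%

Continuous: nominal r satisfies e^r − 1 = 0.0435.
r = ln(1 + 0.0435) = ln(1.0435) = 0.042580 = 4.2580%.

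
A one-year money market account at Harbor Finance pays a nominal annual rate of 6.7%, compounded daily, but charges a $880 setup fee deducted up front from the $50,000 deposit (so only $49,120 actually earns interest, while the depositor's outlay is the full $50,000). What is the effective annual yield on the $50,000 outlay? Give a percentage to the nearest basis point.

5.05%

Value after one year: 49,120 × (1 + 0.067/365)^365 = 49,120 × 1.069289 = $52,523.47.
Effective yield on the $50,000 outlay: 52,523.47 / 50,000 − 1 = 0.050469 = 5.05%.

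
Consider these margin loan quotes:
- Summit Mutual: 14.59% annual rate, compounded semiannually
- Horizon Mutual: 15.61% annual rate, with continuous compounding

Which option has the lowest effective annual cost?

Summit Mutual

Summit Mutual: (1 + 0.1459/2)^2 − 1 = 15.122%
Horizon Mutual: e^0.1561 − 1 = 16.894%
The lowest effective annual rate is Summit Mutual at 15.122%.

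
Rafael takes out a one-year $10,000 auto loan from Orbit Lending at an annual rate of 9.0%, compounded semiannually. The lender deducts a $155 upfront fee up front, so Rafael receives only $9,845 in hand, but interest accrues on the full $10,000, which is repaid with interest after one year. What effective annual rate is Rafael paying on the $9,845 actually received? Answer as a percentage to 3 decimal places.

10.922%

Amount owed after one year: 10,000 × (1 + 0.090/2)^2 = 10,000 × 1.092025 = $10,920.25.
Effective rate on net proceeds: 10,920.25 / 9,845 − 1 = 0.109218 = 10.922%.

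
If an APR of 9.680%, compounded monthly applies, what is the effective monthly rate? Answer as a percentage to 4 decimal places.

0.8067%

With a nominal annual rate compounded monthly, the periodic rate is the nominal rate divided by 12.
i = 0.09680 / 12 = 0.0080667 = 0.8067%.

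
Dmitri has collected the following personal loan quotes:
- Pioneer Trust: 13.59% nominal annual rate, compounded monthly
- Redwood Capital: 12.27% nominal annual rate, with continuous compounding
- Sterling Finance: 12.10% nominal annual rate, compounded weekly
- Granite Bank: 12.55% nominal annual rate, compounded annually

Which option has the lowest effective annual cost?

Granite Bank

Pioneer Trust: (1 + 0.1359/12)^12 − 1 = 14.469%
Redwood Capital: e^0.1227 − 1 = 13.055%
Sterling Finance: (1 + 0.1210/52)^52 − 1 = 12.847%
Granite Bank: compounded annually, EAR = 12.550%
The lowest effective annual rate is Granite Bank at 12.550%.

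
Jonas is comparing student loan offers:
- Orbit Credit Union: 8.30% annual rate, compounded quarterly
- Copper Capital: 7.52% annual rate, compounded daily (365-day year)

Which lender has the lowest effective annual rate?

Copper Capital

Orbit Credit Union: (1 + 0.0830/4)^4 − 1 = 8.562%
Copper Capital: (1 + 0.0752/365)^365 − 1 = 7.809%
The lowest effective annual rate is Copper Capital at 7.809%.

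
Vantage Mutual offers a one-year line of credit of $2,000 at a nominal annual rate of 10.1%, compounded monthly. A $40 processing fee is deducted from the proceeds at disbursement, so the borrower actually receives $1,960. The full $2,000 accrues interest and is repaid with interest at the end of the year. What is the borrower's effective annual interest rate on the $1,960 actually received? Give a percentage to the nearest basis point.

Amount owed after one year: 2,000 × (1 + 0.101/12)^12 = 2,000 × 1.105809 = $2,211.62.
Effective rate on net proceeds: 2,211.62 / 1,960 − 1 = 0.128377 = 12.84%.

12.84%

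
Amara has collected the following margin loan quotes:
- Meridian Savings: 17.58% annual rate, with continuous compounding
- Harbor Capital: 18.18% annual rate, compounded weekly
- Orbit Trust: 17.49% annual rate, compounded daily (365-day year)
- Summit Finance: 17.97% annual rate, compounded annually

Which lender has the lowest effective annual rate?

Meridian Savings: e^0.1758 − 1 = 19.220%
Harbor Capital: (1 + 0.1818/52)^52 − 1 = 19.899%
Orbit Trust: (1 + 0.1749/365)^365 − 1 = 19.108%
Summit Finance: compounded annually, EAR = 17.970%
The lowest effective annual rate is Summit Finance at 17.970%.

Summit Finance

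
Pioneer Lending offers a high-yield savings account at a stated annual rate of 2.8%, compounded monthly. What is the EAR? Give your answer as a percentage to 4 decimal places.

EAR = (1 + 0.028/12)^12 − 1.
= (1 + 0.002333)^12 − 1 = 1.028362 − 1 = 2.8362%.

2.8362%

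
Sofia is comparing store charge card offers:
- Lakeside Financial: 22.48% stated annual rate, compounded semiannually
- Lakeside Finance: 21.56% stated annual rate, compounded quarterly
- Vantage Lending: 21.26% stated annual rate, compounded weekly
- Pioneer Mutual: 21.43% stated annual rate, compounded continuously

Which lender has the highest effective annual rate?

Pioneer Mutual

Lakeside Financial: (1 + 0.2248/2)^2 − 1 = 23.743%
Lakeside Finance: (1 + 0.2156/4)^4 − 1 = 23.367%
Vantage Lending: (1 + 0.2126/52)^52 − 1 = 23.635%
Pioneer Mutual: e^0.2143 − 1 = 23.899%
The highest effective annual rate is Pioneer Mutual at 23.899%.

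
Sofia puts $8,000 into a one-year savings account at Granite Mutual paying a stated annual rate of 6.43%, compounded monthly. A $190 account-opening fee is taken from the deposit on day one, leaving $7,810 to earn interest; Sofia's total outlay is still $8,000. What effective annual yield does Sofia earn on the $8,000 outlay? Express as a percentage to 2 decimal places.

4.09%

Value after one year: 7,810 × (1 + 0.0643/12)^12 = 7,810 × 1.066229 = $8,327.25.
Effective yield on the $8,000 outlay: 8,327.25 / 8,000 − 1 = 0.040906 = 4.09%.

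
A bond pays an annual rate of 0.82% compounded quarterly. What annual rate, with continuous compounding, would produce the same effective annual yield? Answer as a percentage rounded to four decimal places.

0.8192%

EAR = (1 + 0.0082/4)^4 − 1 = 0.008225.
Equivalent continuous rate: r = ln(1 + 0.008225) = 0.008192 = 0.8192%.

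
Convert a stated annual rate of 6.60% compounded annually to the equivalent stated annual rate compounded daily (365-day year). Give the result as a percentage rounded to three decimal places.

Compounded annually, EAR = nominal = 0.066000.
Solve (1 + r/365)^365 = 1.066000: r/365 = 1.066000^(1/365) − 1 = 0.000175, so r = 0.063919 = 6.392%.

6.392%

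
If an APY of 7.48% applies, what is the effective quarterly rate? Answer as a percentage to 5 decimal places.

The per-quarter rate i satisfies (1 + i)^4 = 1 + 0.0748.
i = 1.0748^(1/4) − 1 = 0.0181972 = 1.81972%.

1.81972%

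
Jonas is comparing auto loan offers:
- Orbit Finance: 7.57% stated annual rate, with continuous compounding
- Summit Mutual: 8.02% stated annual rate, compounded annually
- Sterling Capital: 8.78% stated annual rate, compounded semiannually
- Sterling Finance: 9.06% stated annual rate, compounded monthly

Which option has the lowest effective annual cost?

Orbit Finance

Orbit Finance: e^0.0757 − 1 = 7.864%
Summit Mutual: compounded annually, EAR = 8.020%
Sterling Capital: (1 + 0.0878/2)^2 − 1 = 8.973%
Sterling Finance: (1 + 0.0906/12)^12 − 1 = 9.446%
The lowest effective annual rate is Orbit Finance at 7.864%.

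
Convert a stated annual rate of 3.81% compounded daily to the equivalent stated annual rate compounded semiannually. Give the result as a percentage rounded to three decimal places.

3.846%

EAR = (1 + 0.0381/365)^365 − 1 = 0.038833.
Solve (1 + r/2)^2 = 1.038833: r/2 = 1.038833^(1/2) − 1 = 0.019232, so r = 0.038463 = 3.846%.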